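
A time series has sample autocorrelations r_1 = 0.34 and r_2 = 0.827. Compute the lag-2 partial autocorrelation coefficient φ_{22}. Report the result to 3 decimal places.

0.804

φ_{22} = (r_2 − r_1²) / (1 − r_1²)
r_1² = (0.34)² = 0.1156
Numerator = 0.827 − 0.1156 = 0.7114; denominator = 1 − 0.1156 = 0.8844
φ_{22} = 0.7114 / 0.8844 = 0.804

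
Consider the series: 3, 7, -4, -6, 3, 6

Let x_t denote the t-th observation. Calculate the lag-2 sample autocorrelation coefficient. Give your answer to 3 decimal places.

Mean x̄ = (3 + 7 − 4 − 6 + 3 + 6)/6 = 1.5000
Deviations from mean: 1.5000, 5.5000, -5.5000, -7.5000, 1.5000, 4.5000
Numerator Σ_{t=1}^{4}(x_t−x̄)(x_{t+2}−x̄) = -91.5000
Denominator Σ(x_t−x̄)² = 141.5000
r_2 = -91.5000 / 141.5000 = -0.647

-0.647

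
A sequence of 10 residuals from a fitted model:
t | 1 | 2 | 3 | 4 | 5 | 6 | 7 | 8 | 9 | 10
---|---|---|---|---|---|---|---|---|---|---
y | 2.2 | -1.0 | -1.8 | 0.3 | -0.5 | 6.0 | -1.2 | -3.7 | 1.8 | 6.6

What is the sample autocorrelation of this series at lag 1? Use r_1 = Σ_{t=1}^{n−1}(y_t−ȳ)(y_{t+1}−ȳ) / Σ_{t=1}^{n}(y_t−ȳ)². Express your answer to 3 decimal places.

-0.023

Mean ȳ = (2.2 − 1.0 − 1.8 + 0.3 − 0.5 + 6.0 − 1.2 − 3.7 + 1.8 + 6.6)/10 = 0.8700
Numerator Σ_{t=1}^{9}(y_t−ȳ)(y_{t+1}−ȳ) = -2.2999
Denominator Σ(y_t−ȳ)² = 99.7810
r_1 = -2.2999 / 99.7810 = -0.023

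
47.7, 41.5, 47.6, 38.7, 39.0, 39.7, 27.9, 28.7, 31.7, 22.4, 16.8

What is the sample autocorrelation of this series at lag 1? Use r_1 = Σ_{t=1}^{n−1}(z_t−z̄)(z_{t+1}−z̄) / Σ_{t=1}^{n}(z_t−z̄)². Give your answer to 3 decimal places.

Mean z̄ = (47.7 + 41.5 + 47.6 + 38.7 + 39.0 + 39.7 + 27.9 + 28.7 + 31.7 + 22.4 + 16.8)/11 = 34.7000
Numerator Σ_{t=1}^{10}(z_t−z̄)(z_{t+1}−z̄) = 548.2900
Denominator Σ(z_t−z̄)² = 1004.0800
r_1 = 548.2900 / 1004.0800 = 0.546

0.546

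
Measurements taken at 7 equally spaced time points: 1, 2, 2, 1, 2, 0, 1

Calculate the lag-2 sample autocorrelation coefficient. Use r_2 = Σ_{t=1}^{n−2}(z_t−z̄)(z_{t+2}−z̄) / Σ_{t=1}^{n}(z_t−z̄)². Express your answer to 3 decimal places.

0.077

Mean z̄ = (1 + 2 + 2 + 1 + 2 + 0 + 1)/7 = 1.2857
Deviations from mean: -0.2857, 0.7143, 0.7143, -0.2857, 0.7143, -1.2857, -0.2857
Σ(z_t−z̄)(z_{t+2}−z̄) = (-0.2041) + (-0.2041) + (0.5102) + (0.3673) + (-0.2041) = 0.2653
Denominator Σ(z_t−z̄)² = 3.4286
r_2 = 0.2653 / 3.4286 = 0.077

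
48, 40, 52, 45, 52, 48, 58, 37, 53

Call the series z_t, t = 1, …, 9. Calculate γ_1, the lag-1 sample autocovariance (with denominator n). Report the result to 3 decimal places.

Mean z̄ = (48 + 40 + 52 + 45 + 52 + 48 + 58 + 37 + 53)/9 = 48.1111
Σ_{t=1}^{8}(z_t−z̄)(z_{t+1}−z̄) = -220.5679
γ_1 = -220.5679 / 9 = -24.508

-24.508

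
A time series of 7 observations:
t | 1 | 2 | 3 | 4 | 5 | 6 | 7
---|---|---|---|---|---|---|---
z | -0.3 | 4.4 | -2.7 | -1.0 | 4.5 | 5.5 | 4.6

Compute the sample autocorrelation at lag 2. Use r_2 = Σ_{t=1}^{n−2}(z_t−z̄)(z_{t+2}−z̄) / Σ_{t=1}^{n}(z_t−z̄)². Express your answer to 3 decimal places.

-0.170

Mean z̄ = (-0.3 + 4.4 − 2.7 − 1.0 + 4.5 + 5.5 + 4.6)/7 = 2.1429
Deviations from mean: -2.4429, 2.2571, -4.8429, -3.1429, 2.3571, 3.3571, 2.4571
Numerator Σ_{t=1}^{5}(z_t−z̄)(z_{t+2}−z̄) = -11.4380
Denominator Σ(z_t−z̄)² = 67.2571
r_2 = -11.4380 / 67.2571 = -0.170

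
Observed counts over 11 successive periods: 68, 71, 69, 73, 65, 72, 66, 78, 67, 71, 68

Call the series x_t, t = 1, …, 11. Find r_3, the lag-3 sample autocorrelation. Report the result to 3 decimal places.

Mean x̄ = (68 + 71 + 69 + 73 + 65 + 72 + 66 + 78 + 67 + 71 + 68)/11 = 69.8182
Numerator Σ_{t=1}^{8}(x_t−x̄)(x_{t+3}−x̄) = -90.3719
Denominator Σ(x_t−x̄)² = 137.6364
r_3 = -90.3719 / 137.6364 = -0.657

-0.657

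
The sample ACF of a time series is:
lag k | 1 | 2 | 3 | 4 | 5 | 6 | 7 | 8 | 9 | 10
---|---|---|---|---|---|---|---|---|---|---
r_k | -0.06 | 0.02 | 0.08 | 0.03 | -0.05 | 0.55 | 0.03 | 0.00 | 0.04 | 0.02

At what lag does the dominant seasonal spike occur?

6

The largest autocorrelation is r_6 = 0.55; the remaining lags stay at or below 0.08.
The dominant spike at lag 6 indicates a seasonal period of 6.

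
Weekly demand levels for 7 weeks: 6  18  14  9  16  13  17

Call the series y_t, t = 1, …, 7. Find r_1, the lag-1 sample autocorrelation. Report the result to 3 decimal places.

Mean ȳ = (6 + 18 + 14 + 9 + 16 + 13 + 17)/7 = 13.2857
Numerator Σ_{t=1}^{6}(y_t−ȳ)(y_{t+1}−ȳ) = -47.5102
Denominator Σ(y_t−ȳ)² = 115.4286
r_1 = -47.5102 / 115.4286 = -0.412

-0.412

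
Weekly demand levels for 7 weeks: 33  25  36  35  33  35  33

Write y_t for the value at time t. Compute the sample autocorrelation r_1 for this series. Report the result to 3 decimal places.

Mean ȳ = (33 + 25 + 36 + 35 + 33 + 35 + 33)/7 = 32.8571
Σ(y_t−ȳ)(y_{t+1}−ȳ) = (-1.1224) + (-24.6939) + (6.7347) + (0.3061) + (0.3061) + (0.3061) = -18.1633
Denominator Σ(y_t−ȳ)² = 80.8571
r_1 = -18.1633 / 80.8571 = -0.225

-0.225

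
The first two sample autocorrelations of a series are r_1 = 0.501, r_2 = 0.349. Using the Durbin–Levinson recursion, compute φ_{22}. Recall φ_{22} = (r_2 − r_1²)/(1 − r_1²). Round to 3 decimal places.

φ_{22} = (r_2 − r_1²) / (1 − r_1²)
r_1² = (0.501)² = 0.251001
Numerator = 0.349 − 0.2510 = 0.0980; denominator = 1 − 0.2510 = 0.7490
φ_{22} = 0.0980 / 0.7490 = 0.131

0.131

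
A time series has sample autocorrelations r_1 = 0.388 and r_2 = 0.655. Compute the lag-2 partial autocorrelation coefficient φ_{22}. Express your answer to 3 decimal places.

0.594

φ_{22} = (r_2 − r_1²) / (1 − r_1²)
r_1² = (0.388)² = 0.150544
Numerator = 0.655 − 0.1505 = 0.5045; denominator = 1 − 0.1505 = 0.8495
φ_{22} = 0.5045 / 0.8495 = 0.594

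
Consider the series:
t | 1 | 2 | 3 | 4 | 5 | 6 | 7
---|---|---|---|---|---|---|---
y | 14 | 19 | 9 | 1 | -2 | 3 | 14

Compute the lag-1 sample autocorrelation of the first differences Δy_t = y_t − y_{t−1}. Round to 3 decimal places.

0.273

First differences Δy: 5, -10, -8, -3, 5, 11
Mean of differences = 0.0000
Numerator Σ(Δy_t−Δȳ)(Δy_{t+1}−Δȳ) = 94.0000
Denominator Σ(Δy_t−Δȳ)² = 344.0000
r_1(Δy) = 94.0000 / 344.0000 = 0.273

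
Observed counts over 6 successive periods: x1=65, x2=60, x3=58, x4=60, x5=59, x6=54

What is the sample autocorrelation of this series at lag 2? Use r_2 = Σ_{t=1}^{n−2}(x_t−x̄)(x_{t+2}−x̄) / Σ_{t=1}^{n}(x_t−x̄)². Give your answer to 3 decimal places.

Mean x̄ = (65 + 60 + 58 + 60 + 59 + 54)/6 = 59.3333
Deviations from mean: 5.6667, 0.6667, -1.3333, 0.6667, -0.3333, -5.3333
Numerator Σ_{t=1}^{4}(x_t−x̄)(x_{t+2}−x̄) = -10.2222
Denominator Σ(x_t−x̄)² = 63.3333
r_2 = -10.2222 / 63.3333 = -0.161

-0.161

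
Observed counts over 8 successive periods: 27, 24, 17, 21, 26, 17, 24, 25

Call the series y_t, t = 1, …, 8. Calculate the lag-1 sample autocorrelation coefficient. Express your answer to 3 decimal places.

Mean ȳ = (27 + 24 + 17 + 21 + 26 + 17 + 24 + 25)/8 = 22.6250
Deviations from mean: 4.3750, 1.3750, -5.6250, -1.6250, 3.3750, -5.6250, 1.3750, 2.3750
Numerator Σ_{t=1}^{7}(y_t−ȳ)(y_{t+1}−ȳ) = -21.5156
Denominator Σ(y_t−ȳ)² = 105.8750
r_1 = -21.5156 / 105.8750 = -0.203

-0.203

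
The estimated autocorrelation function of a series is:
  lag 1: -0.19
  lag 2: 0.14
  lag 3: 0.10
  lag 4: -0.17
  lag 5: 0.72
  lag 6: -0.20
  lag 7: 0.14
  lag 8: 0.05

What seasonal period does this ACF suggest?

The largest autocorrelation is r_5 = 0.72; the remaining lags stay at or below 0.14.
The dominant spike at lag 5 indicates a seasonal period of 5.

5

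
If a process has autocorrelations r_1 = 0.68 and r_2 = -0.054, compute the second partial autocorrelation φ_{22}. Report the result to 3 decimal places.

-0.961

φ_{22} = (r_2 − r_1²) / (1 − r_1²)
r_1² = (0.68)² = 0.4624
Numerator = -0.054 − 0.4624 = -0.5164; denominator = 1 − 0.4624 = 0.5376
φ_{22} = -0.5164 / 0.5376 = -0.961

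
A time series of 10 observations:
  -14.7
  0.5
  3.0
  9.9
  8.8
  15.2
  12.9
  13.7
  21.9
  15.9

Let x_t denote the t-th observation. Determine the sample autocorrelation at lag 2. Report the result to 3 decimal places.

0.266

Mean x̄ = (-14.7 + 0.5 + 3.0 + 9.9 + 8.8 + 15.2 + 12.9 + 13.7 + 21.9 + 15.9)/10 = 8.7100
Numerator Σ_{t=1}^{8}(x_t−x̄)(x_{t+2}−x̄) = 255.0168
Denominator Σ(x_t−x̄)² = 959.7090
r_2 = 255.0168 / 959.7090 = 0.266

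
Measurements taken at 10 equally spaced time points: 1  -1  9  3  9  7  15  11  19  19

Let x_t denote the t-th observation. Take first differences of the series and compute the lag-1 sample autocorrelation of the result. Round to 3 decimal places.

First differences Δx: -2, 10, -6, 6, -2, 8, -4, 8, 0
Mean of differences = 2.0000
Numerator Σ(Δx_t−Δx̄)(Δx_{t+1}−Δx̄) = -252.0000
Denominator Σ(Δx_t−Δx̄)² = 288.0000
r_1(Δx) = -252.0000 / 288.0000 = -0.875

-0.875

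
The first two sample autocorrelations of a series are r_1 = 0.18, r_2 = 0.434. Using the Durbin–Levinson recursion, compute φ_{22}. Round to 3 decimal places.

0.415

φ_{22} = (r_2 − r_1²) / (1 − r_1²)
r_1² = (0.18)² = 0.0324
Numerator = 0.434 − 0.0324 = 0.4016; denominator = 1 − 0.0324 = 0.9676
φ_{22} = 0.4016 / 0.9676 = 0.415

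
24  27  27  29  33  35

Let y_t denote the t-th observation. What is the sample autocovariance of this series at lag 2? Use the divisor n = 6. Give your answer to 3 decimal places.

Mean ȳ = (24 + 27 + 27 + 29 + 33 + 35)/6 = 29.1667
Deviations: -5.1667, -2.1667, -2.1667, -0.1667, 3.8333, 5.8333
Σ_{t=1}^{4}(y_t−ȳ)(y_{t+2}−ȳ) = 2.2778
γ_2 = 2.2778 / 6 = 0.380

0.380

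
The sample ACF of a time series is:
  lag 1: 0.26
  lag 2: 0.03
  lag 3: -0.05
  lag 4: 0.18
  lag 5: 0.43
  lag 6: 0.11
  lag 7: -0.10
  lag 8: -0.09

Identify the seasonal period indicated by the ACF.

5

The largest autocorrelation is r_5 = 0.43; the remaining lags stay at or below 0.26. The elevated value at lag 1 (0.26), dropping to 0.03 at lag 2, reflects decaying short-term dependence rather than seasonality.
The dominant spike at lag 5 indicates a seasonal period of 5.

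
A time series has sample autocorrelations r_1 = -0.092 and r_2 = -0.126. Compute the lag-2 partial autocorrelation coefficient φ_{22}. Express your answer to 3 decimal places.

φ_{22} = (r_2 − r_1²) / (1 − r_1²)
r_1² = (-0.092)² = 0.008464
Numerator = -0.126 − 0.0085 = -0.1345; denominator = 1 − 0.0085 = 0.9915
φ_{22} = -0.1345 / 0.9915 = -0.136

-0.136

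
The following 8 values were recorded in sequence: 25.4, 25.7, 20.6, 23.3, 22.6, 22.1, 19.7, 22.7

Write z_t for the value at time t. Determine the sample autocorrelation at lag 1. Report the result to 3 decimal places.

Mean z̄ = (25.4 + 25.7 + 20.6 + 23.3 + 22.6 + 22.1 + 19.7 + 22.7)/8 = 22.7625
Deviations from mean: 2.6375, 2.9375, -2.1625, 0.5375, -0.1625, -0.6625, -3.0625, -0.0625
Numerator Σ_{t=1}^{7}(z_t−z̄)(z_{t+1}−z̄) = 2.4736
Denominator Σ(z_t−z̄)² = 30.3988
r_1 = 2.4736 / 30.3988 = 0.081

0.081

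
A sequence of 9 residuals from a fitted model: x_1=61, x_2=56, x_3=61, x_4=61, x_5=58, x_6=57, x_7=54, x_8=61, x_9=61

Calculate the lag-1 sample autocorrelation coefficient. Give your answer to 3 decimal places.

-0.078

Mean x̄ = (61 + 56 + 61 + 61 + 58 + 57 + 54 + 61 + 61)/9 = 58.8889
Numerator Σ_{t=1}^{8}(x_t−x̄)(x_{t+1}−x̄) = -4.5679
Denominator Σ(x_t−x̄)² = 58.8889
r_1 = -4.5679 / 58.8889 = -0.078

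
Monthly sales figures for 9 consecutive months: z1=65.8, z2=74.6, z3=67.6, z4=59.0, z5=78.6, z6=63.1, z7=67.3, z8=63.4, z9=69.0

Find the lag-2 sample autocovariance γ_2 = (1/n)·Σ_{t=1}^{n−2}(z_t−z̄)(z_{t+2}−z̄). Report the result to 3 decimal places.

Mean z̄ = (65.8 + 74.6 + 67.6 + 59.0 + 78.6 + 63.1 + 67.3 + 63.4 + 69.0)/9 = 67.6000
Σ_{t=1}^{7}(z_t−z̄)(z_{t+2}−z̄) = -6.3200
γ_2 = -6.3200 / 9 = -0.702

-0.702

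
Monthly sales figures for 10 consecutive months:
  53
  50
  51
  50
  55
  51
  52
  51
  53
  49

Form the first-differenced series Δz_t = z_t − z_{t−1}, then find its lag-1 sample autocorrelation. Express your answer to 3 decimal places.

First differences Δz: -3, 1, -1, 5, -4, 1, -1, 2, -4
Mean of differences = -0.4444
Numerator Σ(Δz_t−Δz̄)(Δz_{t+1}−Δz̄) = -42.8642
Denominator Σ(Δz_t−Δz̄)² = 72.2222
r_1(Δz) = -42.8642 / 72.2222 = -0.594

-0.594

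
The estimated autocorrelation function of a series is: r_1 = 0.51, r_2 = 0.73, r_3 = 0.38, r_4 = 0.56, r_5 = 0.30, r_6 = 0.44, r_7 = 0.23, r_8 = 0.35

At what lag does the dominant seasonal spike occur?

2

The largest autocorrelation is r_2 = 0.73, with a weaker echo at lag 4 (0.56); the remaining lags stay at or below 0.51.
The dominant spike at lag 2 indicates a seasonal period of 2.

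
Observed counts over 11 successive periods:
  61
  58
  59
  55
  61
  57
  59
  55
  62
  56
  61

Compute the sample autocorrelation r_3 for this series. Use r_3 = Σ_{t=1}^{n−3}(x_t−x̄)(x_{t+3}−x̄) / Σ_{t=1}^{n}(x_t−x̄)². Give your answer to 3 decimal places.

-0.560

Mean x̄ = (61 + 58 + 59 + 55 + 61 + 57 + 59 + 55 + 62 + 56 + 61)/11 = 58.5455
Numerator Σ_{t=1}^{8}(x_t−x̄)(x_{t+3}−x̄) = -36.2562
Denominator Σ(x_t−x̄)² = 64.7273
r_3 = -36.2562 / 64.7273 = -0.560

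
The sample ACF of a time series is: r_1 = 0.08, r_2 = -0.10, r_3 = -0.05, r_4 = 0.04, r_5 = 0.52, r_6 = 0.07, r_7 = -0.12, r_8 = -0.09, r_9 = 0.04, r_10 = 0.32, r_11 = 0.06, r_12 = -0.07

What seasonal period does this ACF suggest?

The largest autocorrelation is r_5 = 0.52, with a weaker echo at lag 10 (0.32); the remaining lags stay at or below 0.08.
The dominant spike at lag 5 indicates a seasonal period of 5.

5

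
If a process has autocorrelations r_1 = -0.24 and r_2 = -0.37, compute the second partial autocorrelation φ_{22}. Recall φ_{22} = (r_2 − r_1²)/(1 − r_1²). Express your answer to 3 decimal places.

-0.454

φ_{22} = (r_2 − r_1²) / (1 − r_1²)
r_1² = (-0.24)² = 0.0576
Numerator = -0.37 − 0.0576 = -0.4276; denominator = 1 − 0.0576 = 0.9424
φ_{22} = -0.4276 / 0.9424 = -0.454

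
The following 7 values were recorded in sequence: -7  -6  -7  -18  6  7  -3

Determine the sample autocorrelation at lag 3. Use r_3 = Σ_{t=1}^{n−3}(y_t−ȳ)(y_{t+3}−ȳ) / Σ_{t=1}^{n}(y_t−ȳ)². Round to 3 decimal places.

-0.057

Mean ȳ = (-7 − 6 − 7 − 18 + 6 + 7 − 3)/7 = -4.0000
Deviations from mean: -3.0000, -2.0000, -3.0000, -14.0000, 10.0000, 11.0000, 1.0000
Numerator Σ_{t=1}^{4}(y_t−ȳ)(y_{t+3}−ȳ) = -25.0000
Denominator Σ(y_t−ȳ)² = 440.0000
r_3 = -25.0000 / 440.0000 = -0.057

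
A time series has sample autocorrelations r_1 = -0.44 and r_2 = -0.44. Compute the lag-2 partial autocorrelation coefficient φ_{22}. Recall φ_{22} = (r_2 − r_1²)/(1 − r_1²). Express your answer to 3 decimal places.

-0.786

φ_{22} = (r_2 − r_1²) / (1 − r_1²)
r_1² = (-0.44)² = 0.1936
Numerator = -0.44 − 0.1936 = -0.6336; denominator = 1 − 0.1936 = 0.8064
φ_{22} = -0.6336 / 0.8064 = -0.786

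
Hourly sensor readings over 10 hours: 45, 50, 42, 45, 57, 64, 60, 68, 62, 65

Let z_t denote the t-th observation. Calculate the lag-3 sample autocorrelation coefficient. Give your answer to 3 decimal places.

Mean z̄ = (45 + 50 + 42 + 45 + 57 + 64 + 60 + 68 + 62 + 65)/10 = 55.8000
Numerator Σ_{t=1}^{7}(z_t−z̄)(z_{t+3}−z̄) = 55.2800
Denominator Σ(z_t−z̄)² = 815.6000
r_3 = 55.2800 / 815.6000 = 0.068

0.068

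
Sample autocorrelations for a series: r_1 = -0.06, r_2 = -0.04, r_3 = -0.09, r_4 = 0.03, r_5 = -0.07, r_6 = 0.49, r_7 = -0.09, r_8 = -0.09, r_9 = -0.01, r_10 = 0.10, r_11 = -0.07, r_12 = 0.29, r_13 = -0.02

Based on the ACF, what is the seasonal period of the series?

6

The largest autocorrelation is r_6 = 0.49, with a weaker echo at lag 12 (0.29); the remaining lags stay at or below 0.10.
The dominant spike at lag 6 indicates a seasonal period of 6.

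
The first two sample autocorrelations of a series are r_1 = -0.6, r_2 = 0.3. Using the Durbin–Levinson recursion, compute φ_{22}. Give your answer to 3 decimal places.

φ_{22} = (r_2 − r_1²) / (1 − r_1²)
r_1² = (-0.6)² = 0.36
Numerator = 0.3 − 0.3600 = -0.0600; denominator = 1 − 0.3600 = 0.6400
φ_{22} = -0.0600 / 0.6400 = -0.094

-0.094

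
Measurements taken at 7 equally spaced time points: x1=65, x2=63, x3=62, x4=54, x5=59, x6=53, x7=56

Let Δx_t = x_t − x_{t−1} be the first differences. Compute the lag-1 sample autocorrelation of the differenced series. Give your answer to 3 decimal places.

-0.759

First differences Δx: -2, -1, -8, 5, -6, 3
Mean of differences = -1.5000
Numerator Σ(Δx_t−Δx̄)(Δx_{t+1}−Δx̄) = -95.2500
Denominator Σ(Δx_t−Δx̄)² = 125.5000
r_1(Δx) = -95.2500 / 125.5000 = -0.759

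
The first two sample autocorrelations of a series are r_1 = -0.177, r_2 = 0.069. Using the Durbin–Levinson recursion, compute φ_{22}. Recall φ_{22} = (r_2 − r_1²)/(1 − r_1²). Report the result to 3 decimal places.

φ_{22} = (r_2 − r_1²) / (1 − r_1²)
r_1² = (-0.177)² = 0.031329
Numerator = 0.069 − 0.0313 = 0.0377; denominator = 1 − 0.0313 = 0.9687
φ_{22} = 0.0377 / 0.9687 = 0.039

0.039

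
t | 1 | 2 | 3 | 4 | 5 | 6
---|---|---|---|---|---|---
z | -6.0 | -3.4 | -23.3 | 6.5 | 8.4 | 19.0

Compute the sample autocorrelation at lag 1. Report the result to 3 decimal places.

Mean z̄ = (-6.0 − 3.4 − 23.3 + 6.5 + 8.4 + 19.0)/6 = 0.2000
Deviations from mean: -6.2000, -3.6000, -23.5000, 6.3000, 8.2000, 18.8000
Numerator Σ_{t=1}^{5}(z_t−z̄)(z_{t+1}−z̄) = 164.6900
Denominator Σ(z_t−z̄)² = 1064.0200
r_1 = 164.6900 / 1064.0200 = 0.155

0.155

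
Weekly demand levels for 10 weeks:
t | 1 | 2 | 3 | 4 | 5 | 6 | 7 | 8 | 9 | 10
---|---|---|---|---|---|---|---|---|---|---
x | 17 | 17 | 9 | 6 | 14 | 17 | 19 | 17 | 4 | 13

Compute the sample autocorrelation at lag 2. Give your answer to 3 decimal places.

Mean x̄ = (17 + 17 + 9 + 6 + 14 + 17 + 19 + 17 + 4 + 13)/10 = 13.3000
Numerator Σ_{t=1}^{8}(x_t−x̄)(x_{t+2}−x̄) = -109.3800
Denominator Σ(x_t−x̄)² = 246.1000
r_2 = -109.3800 / 246.1000 = -0.444

-0.444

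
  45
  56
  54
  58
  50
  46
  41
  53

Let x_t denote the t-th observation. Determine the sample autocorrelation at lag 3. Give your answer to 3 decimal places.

Mean x̄ = (45 + 56 + 54 + 58 + 50 + 46 + 41 + 53)/8 = 50.3750
Deviations from mean: -5.3750, 5.6250, 3.6250, 7.6250, -0.3750, -4.3750, -9.3750, 2.6250
Σ(x_t−x̄)(x_{t+3}−x̄) = (-40.9844) + (-2.1094) + (-15.8594) + (-71.4844) + (-0.9844) = -131.4219
Denominator Σ(x_t−x̄)² = 245.8750
r_3 = -131.4219 / 245.8750 = -0.535

-0.535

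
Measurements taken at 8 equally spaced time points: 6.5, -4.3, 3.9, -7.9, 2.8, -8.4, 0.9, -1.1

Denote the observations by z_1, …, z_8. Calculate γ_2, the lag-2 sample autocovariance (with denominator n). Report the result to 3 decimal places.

Mean z̄ = (6.5 − 4.3 + 3.9 − 7.9 + 2.8 − 8.4 + 0.9 − 1.1)/8 = -0.9500
Deviations: 7.4500, -3.3500, 4.8500, -6.9500, 3.7500, -7.4500, 1.8500, -0.1500
Σ_{t=1}^{6}(z_t−z̄)(z_{t+2}−z̄) = 137.4350
γ_2 = 137.4350 / 8 = 17.179

17.179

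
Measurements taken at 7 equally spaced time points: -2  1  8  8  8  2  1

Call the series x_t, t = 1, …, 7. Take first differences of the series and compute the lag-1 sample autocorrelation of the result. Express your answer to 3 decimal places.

0.281

First differences Δx: 3, 7, 0, 0, -6, -1
Mean of differences = 0.5000
Numerator Σ(Δx_t−Δx̄)(Δx_{t+1}−Δx̄) = 26.2500
Denominator Σ(Δx_t−Δx̄)² = 93.5000
r_1(Δx) = 26.2500 / 93.5000 = 0.281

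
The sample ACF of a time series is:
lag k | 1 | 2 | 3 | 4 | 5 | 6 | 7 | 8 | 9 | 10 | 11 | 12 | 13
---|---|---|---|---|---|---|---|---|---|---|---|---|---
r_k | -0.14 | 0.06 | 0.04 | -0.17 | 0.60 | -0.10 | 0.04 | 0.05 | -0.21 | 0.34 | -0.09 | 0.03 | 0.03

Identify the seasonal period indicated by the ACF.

5

The largest autocorrelation is r_5 = 0.60, with a weaker echo at lag 10 (0.34); the remaining lags stay at or below 0.06.
The dominant spike at lag 5 indicates a seasonal period of 5.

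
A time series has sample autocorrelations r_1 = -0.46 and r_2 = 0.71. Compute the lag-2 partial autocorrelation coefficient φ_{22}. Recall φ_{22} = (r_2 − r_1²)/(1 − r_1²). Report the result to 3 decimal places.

0.632

φ_{22} = (r_2 − r_1²) / (1 − r_1²)
r_1² = (-0.46)² = 0.2116
Numerator = 0.71 − 0.2116 = 0.4984; denominator = 1 − 0.2116 = 0.7884
φ_{22} = 0.4984 / 0.7884 = 0.632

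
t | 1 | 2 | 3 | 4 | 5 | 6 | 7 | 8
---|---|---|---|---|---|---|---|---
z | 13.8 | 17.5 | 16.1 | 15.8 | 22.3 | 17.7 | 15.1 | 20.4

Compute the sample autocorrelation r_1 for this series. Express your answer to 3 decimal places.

Mean z̄ = (13.8 + 17.5 + 16.1 + 15.8 + 22.3 + 17.7 + 15.1 + 20.4)/8 = 17.3375
Deviations from mean: -3.5375, 0.1625, -1.2375, -1.5375, 4.9625, 0.3625, -2.2375, 3.0625
Σ(z_t−z̄)(z_{t+1}−z̄) = (-0.5748) + (-0.2011) + (1.9027) + (-7.6298) + (1.7989) + (-0.8111) + (-6.8523) = -12.3677
Denominator Σ(z_t−z̄)² = 55.5788
r_1 = -12.3677 / 55.5788 = -0.223

-0.223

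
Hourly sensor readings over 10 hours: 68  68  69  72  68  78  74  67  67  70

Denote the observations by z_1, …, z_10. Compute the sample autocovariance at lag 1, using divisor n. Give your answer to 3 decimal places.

1.269

Mean z̄ = (68 + 68 + 69 + 72 + 68 + 78 + 74 + 67 + 67 + 70)/10 = 70.1000
Σ_{t=1}^{9}(z_t−z̄)(z_{t+1}−z̄) = 12.6900
γ_1 = 12.6900 / 10 = 1.269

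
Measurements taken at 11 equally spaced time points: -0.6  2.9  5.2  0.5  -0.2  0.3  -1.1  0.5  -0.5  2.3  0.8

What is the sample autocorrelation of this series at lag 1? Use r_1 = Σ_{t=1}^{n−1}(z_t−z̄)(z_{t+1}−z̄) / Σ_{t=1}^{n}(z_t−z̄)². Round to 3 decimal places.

Mean z̄ = (-0.6 + 2.9 + 5.2 + 0.5 − 0.2 + 0.3 − 1.1 + 0.5 − 0.5 + 2.3 + 0.8)/11 = 0.9182
Numerator Σ_{t=1}^{10}(z_t−z̄)(z_{t+1}−z̄) = 5.4069
Denominator Σ(z_t−z̄)² = 34.5564
r_1 = 5.4069 / 34.5564 = 0.156

0.156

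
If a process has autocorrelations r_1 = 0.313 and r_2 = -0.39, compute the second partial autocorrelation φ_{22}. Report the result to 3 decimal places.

φ_{22} = (r_2 − r_1²) / (1 − r_1²)
r_1² = (0.313)² = 0.097969
Numerator = -0.39 − 0.0980 = -0.4880; denominator = 1 − 0.0980 = 0.9020
φ_{22} = -0.4880 / 0.9020 = -0.541

-0.541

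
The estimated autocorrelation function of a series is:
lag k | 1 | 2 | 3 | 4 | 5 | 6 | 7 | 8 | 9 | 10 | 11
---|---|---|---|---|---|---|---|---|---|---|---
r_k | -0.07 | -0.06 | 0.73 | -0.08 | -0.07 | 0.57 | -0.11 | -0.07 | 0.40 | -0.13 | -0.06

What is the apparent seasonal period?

The largest autocorrelation is r_3 = 0.73, with weaker echoes at lags 6 (0.57) and 9 (0.40); the remaining lags stay at or below -0.06.
The dominant spike at lag 3 indicates a seasonal period of 3.

3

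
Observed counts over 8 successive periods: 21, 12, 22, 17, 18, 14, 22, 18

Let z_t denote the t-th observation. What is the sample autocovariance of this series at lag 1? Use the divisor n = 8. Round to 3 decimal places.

-7.750

Mean z̄ = (21 + 12 + 22 + 17 + 18 + 14 + 22 + 18)/8 = 18.0000
Σ_{t=1}^{7}(z_t−z̄)(z_{t+1}−z̄) = -62.0000
γ_1 = -62.0000 / 8 = -7.750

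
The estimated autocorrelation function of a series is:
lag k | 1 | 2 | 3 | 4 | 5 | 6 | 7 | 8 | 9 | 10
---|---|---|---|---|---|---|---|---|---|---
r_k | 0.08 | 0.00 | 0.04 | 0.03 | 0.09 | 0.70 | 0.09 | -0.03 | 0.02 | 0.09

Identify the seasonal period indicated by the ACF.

The largest autocorrelation is r_6 = 0.70; the remaining lags stay at or below 0.09.
The dominant spike at lag 6 indicates a seasonal period of 6.

6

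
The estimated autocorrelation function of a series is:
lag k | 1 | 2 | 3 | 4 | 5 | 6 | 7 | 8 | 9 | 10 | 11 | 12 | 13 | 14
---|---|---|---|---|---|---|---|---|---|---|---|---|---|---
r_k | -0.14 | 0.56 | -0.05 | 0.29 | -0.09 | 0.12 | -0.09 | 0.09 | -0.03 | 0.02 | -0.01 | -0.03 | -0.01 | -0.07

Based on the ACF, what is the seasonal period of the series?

2

The largest autocorrelation is r_2 = 0.56, with a weaker echo at lag 4 (0.29); the remaining lags stay at or below 0.12.
The dominant spike at lag 2 indicates a seasonal period of 2.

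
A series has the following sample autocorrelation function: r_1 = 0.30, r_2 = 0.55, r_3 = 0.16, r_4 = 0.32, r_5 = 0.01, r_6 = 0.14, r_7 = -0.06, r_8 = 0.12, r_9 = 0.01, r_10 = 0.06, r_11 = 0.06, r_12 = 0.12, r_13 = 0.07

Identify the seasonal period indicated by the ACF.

2

The largest autocorrelation is r_2 = 0.55, with a weaker echo at lag 4 (0.32); the remaining lags stay at or below 0.30.
The dominant spike at lag 2 indicates a seasonal period of 2.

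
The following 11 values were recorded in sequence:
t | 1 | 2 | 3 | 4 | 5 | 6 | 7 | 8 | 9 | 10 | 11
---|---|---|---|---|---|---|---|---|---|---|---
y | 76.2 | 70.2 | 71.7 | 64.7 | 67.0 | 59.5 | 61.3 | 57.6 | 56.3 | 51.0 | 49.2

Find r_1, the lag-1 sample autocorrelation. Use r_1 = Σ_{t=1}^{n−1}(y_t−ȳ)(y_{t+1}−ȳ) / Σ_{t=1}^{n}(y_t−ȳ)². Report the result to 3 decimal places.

Mean ȳ = (76.2 + 70.2 + 71.7 + 64.7 + 67.0 + 59.5 + 61.3 + 57.6 + 56.3 + 51.0 + 49.2)/11 = 62.2455
Numerator Σ_{t=1}^{10}(y_t−ȳ)(y_{t+1}−ȳ) = 456.2007
Denominator Σ(y_t−ȳ)² = 738.0273
r_1 = 456.2007 / 738.0273 = 0.618

0.618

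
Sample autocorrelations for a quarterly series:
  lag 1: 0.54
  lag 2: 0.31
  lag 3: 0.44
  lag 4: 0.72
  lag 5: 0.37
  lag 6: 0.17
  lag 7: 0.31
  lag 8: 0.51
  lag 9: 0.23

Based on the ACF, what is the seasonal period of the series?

4

The largest autocorrelation is r_4 = 0.72; the remaining lags stay at or below 0.54. The elevated value at lag 1 (0.54), dropping to 0.31 at lag 2, reflects decaying short-term dependence rather than seasonality.
The dominant spike at lag 4 indicates a seasonal period of 4.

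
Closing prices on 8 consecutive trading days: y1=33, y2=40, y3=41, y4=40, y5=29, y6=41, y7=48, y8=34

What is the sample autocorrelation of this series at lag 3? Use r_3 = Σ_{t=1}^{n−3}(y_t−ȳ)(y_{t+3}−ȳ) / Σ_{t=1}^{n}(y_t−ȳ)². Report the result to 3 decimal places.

Mean ȳ = (33 + 40 + 41 + 40 + 29 + 41 + 48 + 34)/8 = 38.2500
Deviations from mean: -5.2500, 1.7500, 2.7500, 1.7500, -9.2500, 2.7500, 9.7500, -4.2500
Σ(y_t−ȳ)(y_{t+3}−ȳ) = (-9.1875) + (-16.1875) + (7.5625) + (17.0625) + (39.3125) = 38.5625
Denominator Σ(y_t−ȳ)² = 247.5000
r_3 = 38.5625 / 247.5000 = 0.156

0.156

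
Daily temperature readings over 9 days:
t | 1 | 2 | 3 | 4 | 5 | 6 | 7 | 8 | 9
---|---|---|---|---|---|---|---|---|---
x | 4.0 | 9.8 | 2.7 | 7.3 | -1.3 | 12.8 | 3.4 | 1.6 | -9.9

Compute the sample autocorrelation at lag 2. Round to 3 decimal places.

0.137

Mean x̄ = (4.0 + 9.8 + 2.7 + 7.3 − 1.3 + 12.8 + 3.4 + 1.6 − 9.9)/9 = 3.3778
Σ(x_t−x̄)(x_{t+2}−x̄) = (-0.4217) + (25.1894) + (3.1705) + (36.9560) + (-0.1040) + (-16.7506) + (-0.2951) = 47.7446
Denominator Σ(x_t−x̄)² = 347.5956
r_2 = 47.7446 / 347.5956 = 0.137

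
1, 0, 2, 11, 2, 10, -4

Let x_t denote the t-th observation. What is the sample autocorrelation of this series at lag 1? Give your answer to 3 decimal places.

-0.364

Mean x̄ = (1 + 0 + 2 + 11 + 2 + 10 − 4)/7 = 3.1429
Deviations from mean: -2.1429, -3.1429, -1.1429, 7.8571, -1.1429, 6.8571, -7.1429
Numerator Σ_{t=1}^{6}(x_t−x̄)(x_{t+1}−x̄) = -64.4490
Denominator Σ(x_t−x̄)² = 176.8571
r_1 = -64.4490 / 176.8571 = -0.364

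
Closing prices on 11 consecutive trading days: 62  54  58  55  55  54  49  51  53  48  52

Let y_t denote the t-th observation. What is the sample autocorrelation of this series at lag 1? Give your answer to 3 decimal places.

Mean ȳ = (62 + 54 + 58 + 55 + 55 + 54 + 49 + 51 + 53 + 48 + 52)/11 = 53.7273
Numerator Σ_{t=1}^{10}(y_t−ȳ)(y_{t+1}−ȳ) = 38.4711
Denominator Σ(y_t−ȳ)² = 156.1818
r_1 = 38.4711 / 156.1818 = 0.246

0.246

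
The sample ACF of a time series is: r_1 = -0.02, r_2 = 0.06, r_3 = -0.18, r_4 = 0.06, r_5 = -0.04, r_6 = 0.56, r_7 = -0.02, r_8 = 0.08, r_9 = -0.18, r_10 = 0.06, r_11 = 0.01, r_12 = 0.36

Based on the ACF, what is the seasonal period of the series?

The largest autocorrelation is r_6 = 0.56, with a weaker echo at lag 12 (0.36); the remaining lags stay at or below 0.08.
The dominant spike at lag 6 indicates a seasonal period of 6.

6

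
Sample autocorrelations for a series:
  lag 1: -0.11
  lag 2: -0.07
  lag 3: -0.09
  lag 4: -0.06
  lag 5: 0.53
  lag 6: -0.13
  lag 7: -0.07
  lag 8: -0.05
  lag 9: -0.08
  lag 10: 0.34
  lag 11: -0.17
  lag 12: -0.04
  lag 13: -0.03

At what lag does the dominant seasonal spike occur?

The largest autocorrelation is r_5 = 0.53, with a weaker echo at lag 10 (0.34); the remaining lags stay at or below -0.03.
The dominant spike at lag 5 indicates a seasonal period of 5.

5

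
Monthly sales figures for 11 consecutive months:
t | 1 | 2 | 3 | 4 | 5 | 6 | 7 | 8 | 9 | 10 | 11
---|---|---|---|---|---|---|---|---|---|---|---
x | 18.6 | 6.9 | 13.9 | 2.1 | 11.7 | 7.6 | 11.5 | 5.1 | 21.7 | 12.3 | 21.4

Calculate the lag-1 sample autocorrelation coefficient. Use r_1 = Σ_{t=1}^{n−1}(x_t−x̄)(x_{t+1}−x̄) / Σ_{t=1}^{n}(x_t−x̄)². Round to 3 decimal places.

-0.267

Mean x̄ = (18.6 + 6.9 + 13.9 + 2.1 + 11.7 + 7.6 + 11.5 + 5.1 + 21.7 + 12.3 + 21.4)/11 = 12.0727
Numerator Σ_{t=1}^{10}(x_t−x̄)(x_{t+1}−x̄) = -112.3198
Denominator Σ(x_t−x̄)² = 420.9818
r_1 = -112.3198 / 420.9818 = -0.267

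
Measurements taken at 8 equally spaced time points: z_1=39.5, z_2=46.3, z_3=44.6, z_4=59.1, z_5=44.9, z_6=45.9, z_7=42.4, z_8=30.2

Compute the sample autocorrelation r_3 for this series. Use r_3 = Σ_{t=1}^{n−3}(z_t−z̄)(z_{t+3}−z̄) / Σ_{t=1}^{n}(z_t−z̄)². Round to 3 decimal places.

-0.229

Mean z̄ = (39.5 + 46.3 + 44.6 + 59.1 + 44.9 + 45.9 + 42.4 + 30.2)/8 = 44.1125
Deviations from mean: -4.6125, 2.1875, 0.4875, 14.9875, 0.7875, 1.7875, -1.7125, -13.9125
Σ(z_t−z̄)(z_{t+3}−z̄) = (-69.1298) + (1.7227) + (0.8714) + (-25.6661) + (-10.9561) = -103.1580
Denominator Σ(z_t−z̄)² = 451.2288
r_3 = -103.1580 / 451.2288 = -0.229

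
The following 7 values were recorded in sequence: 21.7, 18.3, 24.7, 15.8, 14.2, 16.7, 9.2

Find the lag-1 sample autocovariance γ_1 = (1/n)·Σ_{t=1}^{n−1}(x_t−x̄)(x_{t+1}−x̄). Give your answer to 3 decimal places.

Mean x̄ = (21.7 + 18.3 + 24.7 + 15.8 + 14.2 + 16.7 + 9.2)/7 = 17.2286
Σ_{t=1}^{6}(x_t−x̄)(x_{t+1}−x̄) = 12.2935
γ_1 = 12.2935 / 7 = 1.756

1.756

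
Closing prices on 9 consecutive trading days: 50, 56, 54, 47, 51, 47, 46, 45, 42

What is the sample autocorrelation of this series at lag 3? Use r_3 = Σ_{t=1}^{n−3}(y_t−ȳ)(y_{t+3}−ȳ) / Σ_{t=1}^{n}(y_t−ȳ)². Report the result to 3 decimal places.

Mean ȳ = (50 + 56 + 54 + 47 + 51 + 47 + 46 + 45 + 42)/9 = 48.6667
Numerator Σ_{t=1}^{6}(y_t−ȳ)(y_{t+3}−ȳ) = 13.0000
Denominator Σ(y_t−ȳ)² = 160.0000
r_3 = 13.0000 / 160.0000 = 0.081

0.081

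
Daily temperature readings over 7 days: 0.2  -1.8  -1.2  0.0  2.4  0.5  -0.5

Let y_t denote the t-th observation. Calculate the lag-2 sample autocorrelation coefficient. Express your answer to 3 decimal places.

Mean ȳ = (0.2 − 1.8 − 1.2 + 0.0 + 2.4 + 0.5 − 0.5)/7 = -0.0571
Numerator Σ_{t=1}^{5}(y_t−ȳ)(y_{t+2}−ȳ) = -4.2580
Denominator Σ(y_t−ȳ)² = 10.9571
r_2 = -4.2580 / 10.9571 = -0.389

-0.389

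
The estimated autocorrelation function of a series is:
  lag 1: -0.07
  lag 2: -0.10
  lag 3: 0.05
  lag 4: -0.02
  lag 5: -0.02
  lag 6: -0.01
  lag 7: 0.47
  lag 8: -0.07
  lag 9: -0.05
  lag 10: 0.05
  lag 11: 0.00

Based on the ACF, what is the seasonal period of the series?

7

The largest autocorrelation is r_7 = 0.47; the remaining lags stay at or below 0.05.
The dominant spike at lag 7 indicates a seasonal period of 7.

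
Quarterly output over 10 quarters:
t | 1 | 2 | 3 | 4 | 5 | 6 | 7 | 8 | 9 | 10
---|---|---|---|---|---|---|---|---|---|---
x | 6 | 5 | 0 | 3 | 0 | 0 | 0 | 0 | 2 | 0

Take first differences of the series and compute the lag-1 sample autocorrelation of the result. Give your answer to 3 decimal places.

First differences Δx: -1, -5, 3, -3, 0, 0, 0, 2, -2
Mean of differences = -0.6667
Numerator Σ(Δx_t−Δx̄)(Δx_{t+1}−Δx̄) = -25.4444
Denominator Σ(Δx_t−Δx̄)² = 48.0000
r_1(Δx) = -25.4444 / 48.0000 = -0.530

-0.530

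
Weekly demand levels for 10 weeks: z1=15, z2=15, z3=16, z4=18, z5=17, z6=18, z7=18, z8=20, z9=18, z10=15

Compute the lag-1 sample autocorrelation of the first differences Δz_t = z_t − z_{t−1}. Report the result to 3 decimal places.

0.042

First differences Δz: 0, 1, 2, -1, 1, 0, 2, -2, -3
Mean of differences = 0.0000
Numerator Σ(Δz_t−Δz̄)(Δz_{t+1}−Δz̄) = 1.0000
Denominator Σ(Δz_t−Δz̄)² = 24.0000
r_1(Δz) = 1.0000 / 24.0000 = 0.042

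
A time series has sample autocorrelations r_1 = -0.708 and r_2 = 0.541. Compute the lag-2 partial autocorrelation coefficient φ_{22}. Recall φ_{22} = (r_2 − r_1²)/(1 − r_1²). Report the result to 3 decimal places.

0.080

φ_{22} = (r_2 − r_1²) / (1 − r_1²)
r_1² = (-0.708)² = 0.501264
Numerator = 0.541 − 0.5013 = 0.0397; denominator = 1 − 0.5013 = 0.4987
φ_{22} = 0.0397 / 0.4987 = 0.080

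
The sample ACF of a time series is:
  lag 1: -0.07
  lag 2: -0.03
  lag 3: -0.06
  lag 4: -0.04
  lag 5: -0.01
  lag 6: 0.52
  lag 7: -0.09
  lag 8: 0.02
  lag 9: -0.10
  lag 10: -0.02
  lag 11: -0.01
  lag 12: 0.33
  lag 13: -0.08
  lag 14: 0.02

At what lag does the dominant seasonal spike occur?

The largest autocorrelation is r_6 = 0.52, with a weaker echo at lag 12 (0.33); the remaining lags stay at or below 0.02.
The dominant spike at lag 6 indicates a seasonal period of 6.

6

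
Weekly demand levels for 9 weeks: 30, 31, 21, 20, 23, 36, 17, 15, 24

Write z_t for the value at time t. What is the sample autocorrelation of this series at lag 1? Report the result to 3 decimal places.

0.012

Mean z̄ = (30 + 31 + 21 + 20 + 23 + 36 + 17 + 15 + 24)/9 = 24.1111
Numerator Σ_{t=1}^{8}(z_t−z̄)(z_{t+1}−z̄) = 4.5432
Denominator Σ(z_t−z̄)² = 384.8889
r_1 = 4.5432 / 384.8889 = 0.012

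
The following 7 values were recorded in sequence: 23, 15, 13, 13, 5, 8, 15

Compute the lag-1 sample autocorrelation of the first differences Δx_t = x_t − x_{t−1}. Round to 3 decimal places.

First differences Δx: -8, -2, 0, -8, 3, 7
Mean of differences = -1.3333
Numerator Σ(Δx_t−Δx̄)(Δx_{t+1}−Δx̄) = 1.8889
Denominator Σ(Δx_t−Δx̄)² = 179.3333
r_1(Δx) = 1.8889 / 179.3333 = 0.011

0.011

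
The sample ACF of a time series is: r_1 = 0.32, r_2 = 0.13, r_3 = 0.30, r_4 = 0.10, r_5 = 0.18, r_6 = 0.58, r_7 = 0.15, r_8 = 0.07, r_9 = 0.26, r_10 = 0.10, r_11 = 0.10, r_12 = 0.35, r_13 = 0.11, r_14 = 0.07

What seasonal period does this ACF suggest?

6

The largest autocorrelation is r_6 = 0.58, with a weaker echo at lag 12 (0.35); the remaining lags stay at or below 0.32. The elevated value at lag 1 (0.32), dropping to 0.13 at lag 2, reflects decaying short-term dependence rather than seasonality.
The dominant spike at lag 6 indicates a seasonal period of 6.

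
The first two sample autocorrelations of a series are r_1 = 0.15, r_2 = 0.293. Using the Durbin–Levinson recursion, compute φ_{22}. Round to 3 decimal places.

0.277

φ_{22} = (r_2 − r_1²) / (1 − r_1²)
r_1² = (0.15)² = 0.0225
Numerator = 0.293 − 0.0225 = 0.2705; denominator = 1 − 0.0225 = 0.9775
φ_{22} = 0.2705 / 0.9775 = 0.277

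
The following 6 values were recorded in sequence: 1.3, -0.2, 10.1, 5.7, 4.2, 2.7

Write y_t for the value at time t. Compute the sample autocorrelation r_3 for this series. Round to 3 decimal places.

-0.200

Mean ȳ = (1.3 − 0.2 + 10.1 + 5.7 + 4.2 + 2.7)/6 = 3.9667
Deviations from mean: -2.6667, -4.1667, 6.1333, 1.7333, 0.2333, -1.2667
Numerator Σ_{t=1}^{3}(y_t−ȳ)(y_{t+3}−ȳ) = -13.3633
Denominator Σ(y_t−ȳ)² = 66.7533
r_3 = -13.3633 / 66.7533 = -0.200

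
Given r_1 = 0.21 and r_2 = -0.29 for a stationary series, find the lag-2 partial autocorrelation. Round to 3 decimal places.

φ_{22} = (r_2 − r_1²) / (1 − r_1²)
r_1² = (0.21)² = 0.0441
Numerator = -0.29 − 0.0441 = -0.3341; denominator = 1 − 0.0441 = 0.9559
φ_{22} = -0.3341 / 0.9559 = -0.350

-0.350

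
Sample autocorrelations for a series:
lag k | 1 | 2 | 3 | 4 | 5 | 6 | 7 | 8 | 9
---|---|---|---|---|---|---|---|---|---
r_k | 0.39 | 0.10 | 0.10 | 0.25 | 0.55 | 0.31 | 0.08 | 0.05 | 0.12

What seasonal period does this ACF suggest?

The largest autocorrelation is r_5 = 0.55; the remaining lags stay at or below 0.39. The elevated value at lag 1 (0.39), dropping to 0.10 at lag 2, reflects decaying short-term dependence rather than seasonality.
The dominant spike at lag 5 indicates a seasonal period of 5.

5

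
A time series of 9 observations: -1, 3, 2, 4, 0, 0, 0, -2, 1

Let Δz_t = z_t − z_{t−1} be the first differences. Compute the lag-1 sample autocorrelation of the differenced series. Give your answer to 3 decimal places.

First differences Δz: 4, -1, 2, -4, 0, 0, -2, 3
Mean of differences = 0.2500
Numerator Σ(Δz_t−Δz̄)(Δz_{t+1}−Δz̄) = -18.8125
Denominator Σ(Δz_t−Δz̄)² = 49.5000
r_1(Δz) = -18.8125 / 49.5000 = -0.380

-0.380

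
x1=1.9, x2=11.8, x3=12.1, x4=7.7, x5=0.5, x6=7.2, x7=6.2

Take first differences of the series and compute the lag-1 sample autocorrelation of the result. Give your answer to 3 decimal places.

-0.089

First differences Δx: 9.9, 0.3, -4.4, -7.2, 6.7, -1.0
Mean of differences = 0.7167
Numerator Σ(Δx_t−Δx̄)(Δx_{t+1}−Δx̄) = -18.8269
Denominator Σ(Δx_t−Δx̄)² = 212.1083
r_1(Δx) = -18.8269 / 212.1083 = -0.089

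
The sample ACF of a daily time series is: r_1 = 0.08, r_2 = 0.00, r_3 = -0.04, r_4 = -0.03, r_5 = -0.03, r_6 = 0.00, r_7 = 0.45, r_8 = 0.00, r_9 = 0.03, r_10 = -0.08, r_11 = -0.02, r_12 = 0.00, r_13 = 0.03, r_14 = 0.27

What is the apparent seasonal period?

7

The largest autocorrelation is r_7 = 0.45, with a weaker echo at lag 14 (0.27); the remaining lags stay at or below 0.08.
The dominant spike at lag 7 indicates a seasonal period of 7.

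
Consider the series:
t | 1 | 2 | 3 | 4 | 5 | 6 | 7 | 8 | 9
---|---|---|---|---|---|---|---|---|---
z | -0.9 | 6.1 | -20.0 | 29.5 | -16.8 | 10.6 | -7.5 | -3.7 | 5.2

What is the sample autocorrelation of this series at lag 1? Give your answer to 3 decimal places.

Mean z̄ = (-0.9 + 6.1 − 20.0 + 29.5 − 16.8 + 10.6 − 7.5 − 3.7 + 5.2)/9 = 0.2778
Numerator Σ_{t=1}^{8}(z_t−z̄)(z_{t+1}−z̄) = -1461.7372
Denominator Σ(z_t−z̄)² = 1799.1556
r_1 = -1461.7372 / 1799.1556 = -0.812

-0.812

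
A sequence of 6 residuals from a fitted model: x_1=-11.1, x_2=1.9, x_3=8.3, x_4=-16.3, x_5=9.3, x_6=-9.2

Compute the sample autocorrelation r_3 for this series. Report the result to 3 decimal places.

0.168

Mean x̄ = (-11.1 + 1.9 + 8.3 − 16.3 + 9.3 − 9.2)/6 = -2.8500
Σ(x_t−x̄)(x_{t+3}−x̄) = (110.9625) + (57.7125) + (-70.8025) = 97.8725
Denominator Σ(x_t−x̄)² = 583.7950
r_3 = 97.8725 / 583.7950 = 0.168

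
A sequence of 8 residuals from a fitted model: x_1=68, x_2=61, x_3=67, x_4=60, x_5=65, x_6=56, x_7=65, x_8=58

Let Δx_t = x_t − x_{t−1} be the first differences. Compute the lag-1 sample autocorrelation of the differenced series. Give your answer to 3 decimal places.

-0.856

First differences Δx: -7, 6, -7, 5, -9, 9, -7
Mean of differences = -1.4286
Numerator Σ(Δx_t−Δx̄)(Δx_{t+1}−Δx̄) = -304.3265
Denominator Σ(Δx_t−Δx̄)² = 355.7143
r_1(Δx) = -304.3265 / 355.7143 = -0.856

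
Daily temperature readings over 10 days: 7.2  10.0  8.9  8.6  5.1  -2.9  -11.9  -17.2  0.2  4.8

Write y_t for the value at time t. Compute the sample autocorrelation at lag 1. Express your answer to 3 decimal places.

0.639

Mean ȳ = (7.2 + 10.0 + 8.9 + 8.6 + 5.1 − 2.9 − 11.9 − 17.2 + 0.2 + 4.8)/10 = 1.2800
Numerator Σ_{t=1}^{9}(y_t−ȳ)(y_{t+1}−ȳ) = 500.6576
Denominator Σ(y_t−ȳ)² = 783.5760
r_1 = 500.6576 / 783.5760 = 0.639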